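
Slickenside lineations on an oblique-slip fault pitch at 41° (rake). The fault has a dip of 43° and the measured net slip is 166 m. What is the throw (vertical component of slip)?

74.3 m

dip-slip = net slip × sin(rake) = 166 m × sin(41°) = 108.9 m
throw = dip-slip × sin(dip) = 108.9 × sin(43°) = 74.3 m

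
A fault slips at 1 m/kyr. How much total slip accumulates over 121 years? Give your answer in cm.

slip = rate × time = 1 m/kyr × 121 years = 0.121 m = 12.1 cm

12.1 cm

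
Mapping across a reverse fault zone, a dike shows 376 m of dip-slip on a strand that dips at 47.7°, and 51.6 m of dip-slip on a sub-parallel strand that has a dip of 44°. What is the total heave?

heave_A = 376 × cos(47.7°) = 253.1 m
heave_B = 51.6 × cos(44°) = 37.12 m
total = 253.1 + 37.12 = 290 m

290 m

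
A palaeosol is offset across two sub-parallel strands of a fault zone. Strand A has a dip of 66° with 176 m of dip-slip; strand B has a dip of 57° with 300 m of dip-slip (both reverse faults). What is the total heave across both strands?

235 m

heave_A = 176 × cos(66°) = 71.59 m
heave_B = 300 × cos(57°) = 163.4 m
total = 71.59 + 163.4 = 235 m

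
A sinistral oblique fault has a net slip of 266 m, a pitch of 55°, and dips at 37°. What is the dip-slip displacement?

dip-slip = net slip × sin(rake) = 266 m × sin(55°) = 218 m

218 m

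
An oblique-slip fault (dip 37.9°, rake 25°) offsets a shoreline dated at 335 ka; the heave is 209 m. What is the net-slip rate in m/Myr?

1870 m/Myr

dip-slip = heave / cos(dip) = 209 / cos(37.9°) = 264.9 m
net slip = dip-slip / sin(rake) = 264.9 / sin(25°) = 626.7 m
rate = 626.7 m / 335 ka = 0.00187 m/yr = 1870 m/Myr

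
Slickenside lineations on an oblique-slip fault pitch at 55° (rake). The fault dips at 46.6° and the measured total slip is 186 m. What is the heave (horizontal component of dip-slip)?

dip-slip = net slip × sin(rake) = 186 m × sin(55°) = 152.4 m
heave = dip-slip × cos(dip) = 152.4 × cos(46.6°) = 105 m

105 m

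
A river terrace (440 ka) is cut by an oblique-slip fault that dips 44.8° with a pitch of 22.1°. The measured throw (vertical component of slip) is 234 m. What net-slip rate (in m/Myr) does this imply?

dip-slip = throw / sin(dip) = 234 / sin(44.8°) = 332.1 m
net slip = dip-slip / sin(rake) = 332.1 / sin(22.1°) = 882.7 m
rate = 882.7 m / 440 ka = 0.00201 m/yr = 2010 m/Myr

2010 m/Myr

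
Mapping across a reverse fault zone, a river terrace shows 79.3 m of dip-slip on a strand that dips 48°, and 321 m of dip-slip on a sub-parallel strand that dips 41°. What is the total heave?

295 m

heave_A = 79.3 × cos(48°) = 53.06 m
heave_B = 321 × cos(41°) = 242.3 m
total = 53.06 + 242.3 = 295 m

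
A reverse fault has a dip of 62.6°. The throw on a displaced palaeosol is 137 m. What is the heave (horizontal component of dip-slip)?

heave = throw / tan(dip) = 137 / tan(62.6°) = 71 m

71 m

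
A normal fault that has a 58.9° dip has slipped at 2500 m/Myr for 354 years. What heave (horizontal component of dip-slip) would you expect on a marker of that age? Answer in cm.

dip-slip = rate × time = 2500 m/Myr × 354 years = 0.8850 m
heave = dip-slip × cos(dip) = 0.8850 × cos(58.9°) = 0.457 m = 45.7 cm

45.7 cm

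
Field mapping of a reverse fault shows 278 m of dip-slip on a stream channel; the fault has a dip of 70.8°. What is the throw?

throw = dip-slip × sin(dip) = 278 m × sin(70.8°) = 263 m

263 m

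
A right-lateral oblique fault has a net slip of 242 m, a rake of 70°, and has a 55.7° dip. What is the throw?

dip-slip = net slip × sin(rake) = 242 m × sin(70°) = 227.4 m
throw = dip-slip × sin(dip) = 227.4 × sin(55.7°) = 188 m

188 m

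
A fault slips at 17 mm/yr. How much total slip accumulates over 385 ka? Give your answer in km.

6.55 km

slip = rate × time = 17 mm/yr × 385 ka = 6550 m = 6.55 km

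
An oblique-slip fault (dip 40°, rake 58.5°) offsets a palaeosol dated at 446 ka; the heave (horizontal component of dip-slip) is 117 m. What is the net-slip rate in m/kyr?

dip-slip = heave / cos(dip) = 117 / cos(40°) = 152.7 m
net slip = dip-slip / sin(rake) = 152.7 / sin(58.5°) = 179.1 m
rate = 179.1 m / 446 ka = 0.000402 m/yr = 0.402 m/kyr

0.402 m/kyr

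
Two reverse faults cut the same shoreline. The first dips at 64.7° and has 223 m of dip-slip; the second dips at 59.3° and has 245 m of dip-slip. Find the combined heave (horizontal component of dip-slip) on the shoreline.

220 m

heave_A = 223 × cos(64.7°) = 95.30 m
heave_B = 245 × cos(59.3°) = 125.1 m
total = 95.30 + 125.1 = 220 m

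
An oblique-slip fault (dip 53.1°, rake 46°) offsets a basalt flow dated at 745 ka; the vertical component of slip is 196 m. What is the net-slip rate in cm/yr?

0.0457 cm/yr

dip-slip = throw / sin(dip) = 196 / sin(53.1°) = 245.1 m
net slip = dip-slip / sin(rake) = 245.1 / sin(46°) = 340.7 m
rate = 340.7 m / 745 ka = 0.000457 m/yr = 0.0457 cm/yr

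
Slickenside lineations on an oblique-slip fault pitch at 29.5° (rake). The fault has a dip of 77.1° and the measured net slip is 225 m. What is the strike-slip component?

strike-slip = net slip × cos(rake) = 225 m × cos(29.5°) = 196 m

196 m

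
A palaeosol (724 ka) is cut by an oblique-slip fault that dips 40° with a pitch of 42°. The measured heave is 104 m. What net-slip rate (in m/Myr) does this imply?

dip-slip = heave / cos(dip) = 104 / cos(40°) = 135.8 m
net slip = dip-slip / sin(rake) = 135.8 / sin(42°) = 202.9 m
rate = 202.9 m / 724 ka = 0.000280 m/yr = 280 m/Myr

280 m/Myr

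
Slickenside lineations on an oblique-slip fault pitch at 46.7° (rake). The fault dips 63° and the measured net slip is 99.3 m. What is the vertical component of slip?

64.4 m

dip-slip = net slip × sin(rake) = 99.3 m × sin(46.7°) = 72.27 m
throw = dip-slip × sin(dip) = 72.27 × sin(63°) = 64.4 m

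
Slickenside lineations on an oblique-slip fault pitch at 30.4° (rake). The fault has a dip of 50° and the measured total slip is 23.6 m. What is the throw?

dip-slip = net slip × sin(rake) = 23.6 m × sin(30.4°) = 11.94 m
throw = dip-slip × sin(dip) = 11.94 × sin(50°) = 9.15 m

9.15 m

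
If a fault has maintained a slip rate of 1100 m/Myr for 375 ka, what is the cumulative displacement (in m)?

412 m

slip = rate × time = 1100 m/Myr × 375 ka = 412 m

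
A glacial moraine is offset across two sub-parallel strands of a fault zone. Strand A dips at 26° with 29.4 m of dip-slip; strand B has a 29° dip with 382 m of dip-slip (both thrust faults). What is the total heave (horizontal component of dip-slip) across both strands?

heave_A = 29.4 × cos(26°) = 26.42 m
heave_B = 382 × cos(29°) = 334.1 m
total = 26.42 + 334.1 = 361 m

361 m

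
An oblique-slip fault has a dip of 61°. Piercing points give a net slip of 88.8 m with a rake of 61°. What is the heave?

37.7 m

dip-slip = net slip × sin(rake) = 88.8 m × sin(61°) = 77.67 m
heave = dip-slip × cos(dip) = 77.67 × cos(61°) = 37.7 m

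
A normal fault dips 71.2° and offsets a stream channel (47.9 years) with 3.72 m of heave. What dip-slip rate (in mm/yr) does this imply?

241 mm/yr

dip-slip = heave / cos(dip) = 3.72 m / cos(71.2°) = 11.54 m
rate = 11.54 m / 47.9 years = 0.241 m/yr = 241 mm/yr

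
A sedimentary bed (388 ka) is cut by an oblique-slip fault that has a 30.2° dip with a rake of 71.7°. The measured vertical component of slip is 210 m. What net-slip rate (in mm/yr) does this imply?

dip-slip = throw / sin(dip) = 210 / sin(30.2°) = 417.5 m
net slip = dip-slip / sin(rake) = 417.5 / sin(71.7°) = 439.7 m
rate = 439.7 m / 388 ka = 0.00113 m/yr = 1.13 mm/yr

1.13 mm/yr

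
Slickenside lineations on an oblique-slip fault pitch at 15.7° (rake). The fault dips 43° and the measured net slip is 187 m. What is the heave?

37 m

dip-slip = net slip × sin(rake) = 187 m × sin(15.7°) = 50.60 m
heave = dip-slip × cos(dip) = 50.60 × cos(43°) = 37 m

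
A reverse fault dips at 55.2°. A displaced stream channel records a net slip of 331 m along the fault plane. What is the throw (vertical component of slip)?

272 m

throw = dip-slip × sin(dip) = 331 m × sin(55.2°) = 272 m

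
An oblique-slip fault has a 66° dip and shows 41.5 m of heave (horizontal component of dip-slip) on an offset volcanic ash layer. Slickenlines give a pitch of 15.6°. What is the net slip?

dip-slip = heave / cos(dip) = 41.5 / cos(66°) = 102 m
net slip = dip-slip / sin(rake) = 102 / sin(15.6°) = 379 m

379 m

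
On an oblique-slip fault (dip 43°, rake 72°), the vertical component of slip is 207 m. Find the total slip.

319 m

dip-slip = throw / sin(dip) = 207 / sin(43°) = 303.5 m
net slip = dip-slip / sin(rake) = 303.5 / sin(72°) = 319 m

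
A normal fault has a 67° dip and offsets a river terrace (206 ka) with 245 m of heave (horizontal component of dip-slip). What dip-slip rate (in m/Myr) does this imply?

dip-slip = heave / cos(dip) = 245 m / cos(67°) = 627 m
rate = 627 m / 206 ka = 0.00304 m/yr = 3040 m/Myr

3040 m/Myr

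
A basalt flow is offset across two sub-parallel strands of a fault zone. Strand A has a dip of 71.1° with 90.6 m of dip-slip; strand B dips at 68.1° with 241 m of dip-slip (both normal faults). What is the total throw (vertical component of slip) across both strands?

309 m

throw_A = 90.6 × sin(71.1°) = 85.72 m
throw_B = 241 × sin(68.1°) = 223.6 m
total = 85.72 + 223.6 = 309 m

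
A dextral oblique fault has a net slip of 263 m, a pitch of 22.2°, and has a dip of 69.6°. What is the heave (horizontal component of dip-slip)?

dip-slip = net slip × sin(rake) = 263 m × sin(22.2°) = 99.37 m
heave = dip-slip × cos(dip) = 99.37 × cos(69.6°) = 34.6 m

34.6 m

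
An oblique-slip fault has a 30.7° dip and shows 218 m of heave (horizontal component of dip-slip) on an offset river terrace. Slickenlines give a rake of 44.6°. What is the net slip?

dip-slip = heave / cos(dip) = 218 / cos(30.7°) = 253.5 m
net slip = dip-slip / sin(rake) = 253.5 / sin(44.6°) = 361 m

361 m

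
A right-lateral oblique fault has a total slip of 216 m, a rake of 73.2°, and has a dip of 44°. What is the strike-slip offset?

strike-slip = net slip × cos(rake) = 216 m × cos(73.2°) = 62.4 m

62.4 m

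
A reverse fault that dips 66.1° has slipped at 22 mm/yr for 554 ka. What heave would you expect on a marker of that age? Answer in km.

dip-slip = rate × time = 22 mm/yr × 554 ka = 12190 m
heave = dip-slip × cos(dip) = 12190 × cos(66.1°) = 4940 m = 4.94 km

4.94 km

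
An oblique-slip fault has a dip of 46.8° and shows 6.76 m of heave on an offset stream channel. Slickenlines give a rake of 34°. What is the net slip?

dip-slip = heave / cos(dip) = 6.76 / cos(46.8°) = 9.875 m
net slip = dip-slip / sin(rake) = 9.875 / sin(34°) = 17.7 m

17.7 m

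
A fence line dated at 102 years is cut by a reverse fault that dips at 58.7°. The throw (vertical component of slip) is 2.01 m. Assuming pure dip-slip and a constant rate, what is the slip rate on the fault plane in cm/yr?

2.31 cm/yr

dip-slip = throw / sin(dip) = 2.01 m / sin(58.7°) = 2.352 m
rate = 2.352 m / 102 years = 0.0231 m/yr = 2.31 cm/yr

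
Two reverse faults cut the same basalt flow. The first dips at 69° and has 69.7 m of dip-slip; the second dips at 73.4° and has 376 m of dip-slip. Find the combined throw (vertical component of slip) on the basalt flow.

425 m

throw_A = 69.7 × sin(69°) = 65.07 m
throw_B = 376 × sin(73.4°) = 360.3 m
total = 65.07 + 360.3 = 425 m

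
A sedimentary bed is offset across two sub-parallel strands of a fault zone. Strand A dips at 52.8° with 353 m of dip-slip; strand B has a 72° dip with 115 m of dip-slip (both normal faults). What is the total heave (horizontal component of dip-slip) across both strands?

249 m

heave_A = 353 × cos(52.8°) = 213.4 m
heave_B = 115 × cos(72°) = 35.54 m
total = 213.4 + 35.54 = 249 m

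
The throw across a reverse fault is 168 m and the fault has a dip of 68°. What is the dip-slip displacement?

dip-slip = throw / sin(dip) = 168 / sin(68°) = 181 m

181 m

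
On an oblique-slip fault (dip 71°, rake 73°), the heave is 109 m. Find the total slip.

dip-slip = heave / cos(dip) = 109 / cos(71°) = 334.8 m
net slip = dip-slip / sin(rake) = 334.8 / sin(73°) = 350 m

350 m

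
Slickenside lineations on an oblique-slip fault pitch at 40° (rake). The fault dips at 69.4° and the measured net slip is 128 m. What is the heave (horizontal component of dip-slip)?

28.9 m

dip-slip = net slip × sin(rake) = 128 m × sin(40°) = 82.28 m
heave = dip-slip × cos(dip) = 82.28 × cos(69.4°) = 28.9 m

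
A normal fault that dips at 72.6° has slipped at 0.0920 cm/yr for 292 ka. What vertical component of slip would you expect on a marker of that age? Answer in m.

256 m

dip-slip = rate × time = 0.0920 cm/yr × 292 ka = 268.6 m
throw = dip-slip × sin(dip) = 268.6 × sin(72.6°) = 256 m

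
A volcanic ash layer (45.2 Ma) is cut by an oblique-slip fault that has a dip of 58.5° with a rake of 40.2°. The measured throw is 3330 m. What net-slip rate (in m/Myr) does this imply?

134 m/Myr

dip-slip = throw / sin(dip) = 3330 / sin(58.5°) = 3906 m
net slip = dip-slip / sin(rake) = 3906 / sin(40.2°) = 6051 m
rate = 6051 m / 45.2 Ma = 0.000134 m/yr = 134 m/Myr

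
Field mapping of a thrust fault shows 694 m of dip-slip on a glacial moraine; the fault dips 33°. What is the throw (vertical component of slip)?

378 m

throw = dip-slip × sin(dip) = 694 m × sin(33°) = 378 m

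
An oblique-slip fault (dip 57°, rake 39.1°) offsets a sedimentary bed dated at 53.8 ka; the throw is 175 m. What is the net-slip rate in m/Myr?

dip-slip = throw / sin(dip) = 175 / sin(57°) = 208.7 m
net slip = dip-slip / sin(rake) = 208.7 / sin(39.1°) = 330.9 m
rate = 330.9 m / 53.8 ka = 0.00615 m/yr = 6150 m/Myr

6150 m/Myr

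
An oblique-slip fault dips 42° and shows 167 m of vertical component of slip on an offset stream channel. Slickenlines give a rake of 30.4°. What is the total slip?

493 m

dip-slip = throw / sin(dip) = 167 / sin(42°) = 249.6 m
net slip = dip-slip / sin(rake) = 249.6 / sin(30.4°) = 493 m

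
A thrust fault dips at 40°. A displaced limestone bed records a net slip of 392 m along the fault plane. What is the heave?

heave = dip-slip × cos(dip) = 392 m × cos(40°) = 300 m

300 m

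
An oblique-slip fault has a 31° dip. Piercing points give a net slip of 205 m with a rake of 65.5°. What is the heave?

dip-slip = net slip × sin(rake) = 205 m × sin(65.5°) = 186.5 m
heave = dip-slip × cos(dip) = 186.5 × cos(31°) = 160 m

160 m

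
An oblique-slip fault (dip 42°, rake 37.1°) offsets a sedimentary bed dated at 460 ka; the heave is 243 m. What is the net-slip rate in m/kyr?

dip-slip = heave / cos(dip) = 243 / cos(42°) = 327 m
net slip = dip-slip / sin(rake) = 327 / sin(37.1°) = 542.1 m
rate = 542.1 m / 460 ka = 0.00118 m/yr = 1.18 m/kyr

1.18 m/kyr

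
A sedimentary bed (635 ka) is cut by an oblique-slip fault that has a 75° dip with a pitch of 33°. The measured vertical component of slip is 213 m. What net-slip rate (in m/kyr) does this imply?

dip-slip = throw / sin(dip) = 213 / sin(75°) = 220.5 m
net slip = dip-slip / sin(rake) = 220.5 / sin(33°) = 404.9 m
rate = 404.9 m / 635 ka = 0.000638 m/yr = 0.638 m/kyr

0.638 m/kyr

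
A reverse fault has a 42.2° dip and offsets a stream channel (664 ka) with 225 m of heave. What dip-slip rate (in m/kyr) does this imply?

0.457 m/kyr

dip-slip = heave / cos(dip) = 225 m / cos(42.2°) = 303.7 m
rate = 303.7 m / 664 ka = 0.000457 m/yr = 0.457 m/kyr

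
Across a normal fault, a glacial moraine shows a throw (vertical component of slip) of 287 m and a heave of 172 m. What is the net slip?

net slip = √(throw² + heave²) = √(287² + 172²) = 335 m

335 m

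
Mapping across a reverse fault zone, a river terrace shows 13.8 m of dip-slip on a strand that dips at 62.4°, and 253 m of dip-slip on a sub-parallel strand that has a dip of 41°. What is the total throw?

178 m

throw_A = 13.8 × sin(62.4°) = 12.23 m
throw_B = 253 × sin(41°) = 166 m
total = 12.23 + 166 = 178 m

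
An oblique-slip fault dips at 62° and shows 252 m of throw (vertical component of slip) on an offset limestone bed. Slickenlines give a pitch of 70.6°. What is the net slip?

303 m

dip-slip = throw / sin(dip) = 252 / sin(62°) = 285.4 m
net slip = dip-slip / sin(rake) = 285.4 / sin(70.6°) = 303 m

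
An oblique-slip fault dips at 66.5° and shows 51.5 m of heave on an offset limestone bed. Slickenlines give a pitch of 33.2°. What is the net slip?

236 m

dip-slip = heave / cos(dip) = 51.5 / cos(66.5°) = 129.2 m
net slip = dip-slip / sin(rake) = 129.2 / sin(33.2°) = 236 m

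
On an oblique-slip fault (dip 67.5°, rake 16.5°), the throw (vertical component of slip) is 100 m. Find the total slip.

dip-slip = throw / sin(dip) = 100 / sin(67.5°) = 108.2 m
net slip = dip-slip / sin(rake) = 108.2 / sin(16.5°) = 381 m

381 m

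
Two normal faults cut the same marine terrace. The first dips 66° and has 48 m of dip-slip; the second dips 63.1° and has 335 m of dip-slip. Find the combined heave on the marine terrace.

171 m

heave_A = 48 × cos(66°) = 19.52 m
heave_B = 335 × cos(63.1°) = 151.6 m
total = 19.52 + 151.6 = 171 m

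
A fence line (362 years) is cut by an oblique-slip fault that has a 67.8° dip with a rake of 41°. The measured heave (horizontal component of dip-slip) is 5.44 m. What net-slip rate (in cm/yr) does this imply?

6.06 cm/yr

dip-slip = heave / cos(dip) = 5.44 / cos(67.8°) = 14.40 m
net slip = dip-slip / sin(rake) = 14.40 / sin(41°) = 21.95 m
rate = 21.95 m / 362 years = 0.0606 m/yr = 6.06 cm/yr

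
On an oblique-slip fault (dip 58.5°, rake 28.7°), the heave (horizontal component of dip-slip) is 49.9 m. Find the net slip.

dip-slip = heave / cos(dip) = 49.9 / cos(58.5°) = 95.50 m
net slip = dip-slip / sin(rake) = 95.50 / sin(28.7°) = 199 m

199 m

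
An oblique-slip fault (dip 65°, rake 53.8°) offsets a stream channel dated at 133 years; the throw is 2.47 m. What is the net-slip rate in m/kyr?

25.4 m/kyr

dip-slip = throw / sin(dip) = 2.47 / sin(65°) = 2.725 m
net slip = dip-slip / sin(rake) = 2.725 / sin(53.8°) = 3.377 m
rate = 3.377 m / 133 years = 0.0254 m/yr = 25.4 m/kyr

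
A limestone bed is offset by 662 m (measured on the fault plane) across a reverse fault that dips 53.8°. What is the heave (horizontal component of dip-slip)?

391 m

heave = dip-slip × cos(dip) = 662 m × cos(53.8°) = 391 m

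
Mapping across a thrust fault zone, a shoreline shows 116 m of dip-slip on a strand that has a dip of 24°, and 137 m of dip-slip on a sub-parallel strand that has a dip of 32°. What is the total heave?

heave_A = 116 × cos(24°) = 106 m
heave_B = 137 × cos(32°) = 116.2 m
total = 106 + 116.2 = 222 m

222 m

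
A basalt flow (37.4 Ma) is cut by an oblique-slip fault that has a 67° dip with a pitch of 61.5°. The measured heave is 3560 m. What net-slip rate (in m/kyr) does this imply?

dip-slip = heave / cos(dip) = 3560 / cos(67°) = 9111 m
net slip = dip-slip / sin(rake) = 9111 / sin(61.5°) = 10370 m
rate = 10370 m / 37.4 Ma = 0.000277 m/yr = 0.277 m/kyr

0.277 m/kyr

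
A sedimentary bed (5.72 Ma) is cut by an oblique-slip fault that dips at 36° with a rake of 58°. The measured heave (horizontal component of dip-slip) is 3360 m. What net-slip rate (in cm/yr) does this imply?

0.0856 cm/yr

dip-slip = heave / cos(dip) = 3360 / cos(36°) = 4153 m
net slip = dip-slip / sin(rake) = 4153 / sin(58°) = 4897 m
rate = 4897 m / 5.72 Ma = 0.000856 m/yr = 0.0856 cm/yr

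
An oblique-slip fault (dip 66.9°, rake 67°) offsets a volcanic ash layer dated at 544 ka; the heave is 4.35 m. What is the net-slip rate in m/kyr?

dip-slip = heave / cos(dip) = 4.35 / cos(66.9°) = 11.09 m
net slip = dip-slip / sin(rake) = 11.09 / sin(67°) = 12.04 m
rate = 12.04 m / 544 ka = 0.0000221 m/yr = 0.0221 m/kyr

0.0221 m/kyr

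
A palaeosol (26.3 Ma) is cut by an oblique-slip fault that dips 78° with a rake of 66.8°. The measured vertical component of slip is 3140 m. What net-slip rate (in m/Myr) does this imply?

133 m/Myr

dip-slip = throw / sin(dip) = 3140 / sin(78°) = 3210 m
net slip = dip-slip / sin(rake) = 3210 / sin(66.8°) = 3493 m
rate = 3493 m / 26.3 Ma = 0.000133 m/yr = 133 m/Myr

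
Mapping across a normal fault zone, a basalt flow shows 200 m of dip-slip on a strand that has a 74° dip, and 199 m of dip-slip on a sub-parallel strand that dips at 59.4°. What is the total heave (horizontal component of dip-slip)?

156 m

heave_A = 200 × cos(74°) = 55.13 m
heave_B = 199 × cos(59.4°) = 101.3 m
total = 55.13 + 101.3 = 156 m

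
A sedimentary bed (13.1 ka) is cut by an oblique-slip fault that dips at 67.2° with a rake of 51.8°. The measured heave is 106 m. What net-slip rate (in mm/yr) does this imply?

26.6 mm/yr

dip-slip = heave / cos(dip) = 106 / cos(67.2°) = 273.5 m
net slip = dip-slip / sin(rake) = 273.5 / sin(51.8°) = 348.1 m
rate = 348.1 m / 13.1 ka = 0.0266 m/yr = 26.6 mm/yr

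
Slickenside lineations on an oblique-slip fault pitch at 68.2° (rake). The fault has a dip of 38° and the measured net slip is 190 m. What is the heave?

139 m

dip-slip = net slip × sin(rake) = 190 m × sin(68.2°) = 176.4 m
heave = dip-slip × cos(dip) = 176.4 × cos(38°) = 139 m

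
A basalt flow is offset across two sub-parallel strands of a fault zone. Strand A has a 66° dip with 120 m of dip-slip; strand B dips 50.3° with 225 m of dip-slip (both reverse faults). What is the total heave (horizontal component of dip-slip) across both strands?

heave_A = 120 × cos(66°) = 48.81 m
heave_B = 225 × cos(50.3°) = 143.7 m
total = 48.81 + 143.7 = 193 m

193 m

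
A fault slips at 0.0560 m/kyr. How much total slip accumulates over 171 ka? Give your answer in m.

slip = rate × time = 0.0560 m/kyr × 171 ka = 9.58 m

9.58 m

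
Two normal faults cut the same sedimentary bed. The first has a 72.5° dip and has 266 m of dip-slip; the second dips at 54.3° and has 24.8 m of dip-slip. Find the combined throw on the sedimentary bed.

throw_A = 266 × sin(72.5°) = 253.7 m
throw_B = 24.8 × sin(54.3°) = 20.14 m
total = 253.7 + 20.14 = 274 m

274 m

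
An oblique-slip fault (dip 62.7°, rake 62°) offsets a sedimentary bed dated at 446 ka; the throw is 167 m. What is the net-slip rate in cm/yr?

dip-slip = throw / sin(dip) = 167 / sin(62.7°) = 187.9 m
net slip = dip-slip / sin(rake) = 187.9 / sin(62°) = 212.8 m
rate = 212.8 m / 446 ka = 0.000477 m/yr = 0.0477 cm/yr

0.0477 cm/yr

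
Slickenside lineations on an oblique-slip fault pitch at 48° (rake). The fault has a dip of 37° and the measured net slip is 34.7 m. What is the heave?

dip-slip = net slip × sin(rake) = 34.7 m × sin(48°) = 25.79 m
heave = dip-slip × cos(dip) = 25.79 × cos(37°) = 20.6 m

20.6 m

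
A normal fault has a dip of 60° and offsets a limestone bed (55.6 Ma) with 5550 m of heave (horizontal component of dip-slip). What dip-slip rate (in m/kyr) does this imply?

dip-slip = heave / cos(dip) = 5550 m / cos(60°) = 11100 m
rate = 11100 m / 55.6 Ma = 0.000200 m/yr = 0.200 m/kyr

0.200 m/kyr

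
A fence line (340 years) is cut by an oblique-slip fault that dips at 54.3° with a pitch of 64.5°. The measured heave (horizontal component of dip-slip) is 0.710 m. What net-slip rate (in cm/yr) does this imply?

0.396 cm/yr

dip-slip = heave / cos(dip) = 0.710 / cos(54.3°) = 1.217 m
net slip = dip-slip / sin(rake) = 1.217 / sin(64.5°) = 1.348 m
rate = 1.348 m / 340 years = 0.00396 m/yr = 0.396 cm/yr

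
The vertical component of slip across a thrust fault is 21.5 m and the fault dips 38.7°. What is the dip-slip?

dip-slip = throw / sin(dip) = 21.5 / sin(38.7°) = 34.4 m

34.4 m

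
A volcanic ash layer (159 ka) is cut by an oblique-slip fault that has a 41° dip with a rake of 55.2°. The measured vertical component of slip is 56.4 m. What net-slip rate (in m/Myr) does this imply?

658 m/Myr

dip-slip = throw / sin(dip) = 56.4 / sin(41°) = 85.97 m
net slip = dip-slip / sin(rake) = 85.97 / sin(55.2°) = 104.7 m
rate = 104.7 m / 159 ka = 0.000658 m/yr = 658 m/Myr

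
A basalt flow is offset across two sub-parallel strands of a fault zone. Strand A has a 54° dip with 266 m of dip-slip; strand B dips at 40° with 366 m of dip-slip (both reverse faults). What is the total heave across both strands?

heave_A = 266 × cos(54°) = 156.4 m
heave_B = 366 × cos(40°) = 280.4 m
total = 156.4 + 280.4 = 437 m

437 m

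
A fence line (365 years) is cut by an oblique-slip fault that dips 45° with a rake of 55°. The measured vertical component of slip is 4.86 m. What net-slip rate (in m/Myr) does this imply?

23000 m/Myr

dip-slip = throw / sin(dip) = 4.86 / sin(45°) = 6.873 m
net slip = dip-slip / sin(rake) = 6.873 / sin(55°) = 8.390 m
rate = 8.390 m / 365 years = 0.0230 m/yr = 23000 m/Myr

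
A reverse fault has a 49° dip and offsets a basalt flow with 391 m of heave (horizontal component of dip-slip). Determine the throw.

450 m

throw = heave × tan(dip) = 391 × tan(49°) = 450 m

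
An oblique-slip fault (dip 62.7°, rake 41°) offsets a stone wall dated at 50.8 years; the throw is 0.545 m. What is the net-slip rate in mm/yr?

dip-slip = throw / sin(dip) = 0.545 / sin(62.7°) = 0.6133 m
net slip = dip-slip / sin(rake) = 0.6133 / sin(41°) = 0.9348 m
rate = 0.9348 m / 50.8 years = 0.0184 m/yr = 18.4 mm/yr

18.4 mm/yr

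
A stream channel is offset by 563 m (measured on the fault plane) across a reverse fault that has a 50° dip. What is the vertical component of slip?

throw = dip-slip × sin(dip) = 563 m × sin(50°) = 431 m

431 m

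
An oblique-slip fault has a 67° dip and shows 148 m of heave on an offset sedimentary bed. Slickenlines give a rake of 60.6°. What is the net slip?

435 m

dip-slip = heave / cos(dip) = 148 / cos(67°) = 378.8 m
net slip = dip-slip / sin(rake) = 378.8 / sin(60.6°) = 435 m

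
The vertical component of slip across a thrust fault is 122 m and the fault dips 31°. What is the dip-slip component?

dip-slip = throw / sin(dip) = 122 / sin(31°) = 237 m

237 m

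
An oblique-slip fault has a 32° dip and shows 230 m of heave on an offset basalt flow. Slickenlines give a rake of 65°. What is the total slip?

299 m

dip-slip = heave / cos(dip) = 230 / cos(32°) = 271.2 m
net slip = dip-slip / sin(rake) = 271.2 / sin(65°) = 299 m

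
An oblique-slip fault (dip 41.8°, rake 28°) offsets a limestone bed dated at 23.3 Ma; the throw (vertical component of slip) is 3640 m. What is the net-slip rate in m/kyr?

0.499 m/kyr

dip-slip = throw / sin(dip) = 3640 / sin(41.8°) = 5461 m
net slip = dip-slip / sin(rake) = 5461 / sin(28°) = 11630 m
rate = 11630 m / 23.3 Ma = 0.000499 m/yr = 0.499 m/kyr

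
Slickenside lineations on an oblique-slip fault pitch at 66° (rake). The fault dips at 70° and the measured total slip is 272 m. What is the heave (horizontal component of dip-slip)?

dip-slip = net slip × sin(rake) = 272 m × sin(66°) = 248.5 m
heave = dip-slip × cos(dip) = 248.5 × cos(70°) = 85 m

85 m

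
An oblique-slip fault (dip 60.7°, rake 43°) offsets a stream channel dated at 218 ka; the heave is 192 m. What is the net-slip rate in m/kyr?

dip-slip = heave / cos(dip) = 192 / cos(60.7°) = 392.3 m
net slip = dip-slip / sin(rake) = 392.3 / sin(43°) = 575.3 m
rate = 575.3 m / 218 ka = 0.00264 m/yr = 2.64 m/kyr

2.64 m/kyr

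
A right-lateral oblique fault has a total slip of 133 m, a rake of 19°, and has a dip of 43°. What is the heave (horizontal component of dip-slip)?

31.7 m

dip-slip = net slip × sin(rake) = 133 m × sin(19°) = 43.30 m
heave = dip-slip × cos(dip) = 43.30 × cos(43°) = 31.7 m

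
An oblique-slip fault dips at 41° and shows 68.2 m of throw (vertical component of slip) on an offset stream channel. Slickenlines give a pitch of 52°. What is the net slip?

dip-slip = throw / sin(dip) = 68.2 / sin(41°) = 104 m
net slip = dip-slip / sin(rake) = 104 / sin(52°) = 132 m

132 m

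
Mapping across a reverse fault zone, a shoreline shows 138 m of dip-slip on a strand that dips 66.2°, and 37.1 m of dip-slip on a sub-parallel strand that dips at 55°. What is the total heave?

heave_A = 138 × cos(66.2°) = 55.69 m
heave_B = 37.1 × cos(55°) = 21.28 m
total = 55.69 + 21.28 = 77 m

77 m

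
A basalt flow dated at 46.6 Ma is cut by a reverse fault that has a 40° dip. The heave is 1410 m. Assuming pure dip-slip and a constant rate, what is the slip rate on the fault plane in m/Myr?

dip-slip = heave / cos(dip) = 1410 m / cos(40°) = 1841 m
rate = 1841 m / 46.6 Ma = 0.0000395 m/yr = 39.5 m/Myr

39.5 m/Myr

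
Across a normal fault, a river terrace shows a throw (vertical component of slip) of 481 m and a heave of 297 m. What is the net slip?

net slip = √(throw² + heave²) = √(481² + 297²) = 565 m

565 m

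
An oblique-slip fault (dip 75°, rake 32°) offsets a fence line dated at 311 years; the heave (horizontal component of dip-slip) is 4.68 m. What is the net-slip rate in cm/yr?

dip-slip = heave / cos(dip) = 4.68 / cos(75°) = 18.08 m
net slip = dip-slip / sin(rake) = 18.08 / sin(32°) = 34.12 m
rate = 34.12 m / 311 years = 0.110 m/yr = 11 cm/yr

11 cm/yr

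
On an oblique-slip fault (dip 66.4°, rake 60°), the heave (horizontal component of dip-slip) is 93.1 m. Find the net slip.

dip-slip = heave / cos(dip) = 93.1 / cos(66.4°) = 232.5 m
net slip = dip-slip / sin(rake) = 232.5 / sin(60°) = 269 m

269 m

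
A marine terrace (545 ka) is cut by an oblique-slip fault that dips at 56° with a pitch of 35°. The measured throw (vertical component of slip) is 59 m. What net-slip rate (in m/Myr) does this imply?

228 m/Myr

dip-slip = throw / sin(dip) = 59 / sin(56°) = 71.17 m
net slip = dip-slip / sin(rake) = 71.17 / sin(35°) = 124.1 m
rate = 124.1 m / 545 ka = 0.000228 m/yr = 228 m/Myr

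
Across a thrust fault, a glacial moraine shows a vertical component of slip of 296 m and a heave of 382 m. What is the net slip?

net slip = √(throw² + heave²) = √(296² + 382²) = 483 m

483 m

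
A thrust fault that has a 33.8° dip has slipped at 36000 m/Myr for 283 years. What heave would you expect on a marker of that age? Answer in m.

dip-slip = rate × time = 36000 m/Myr × 283 years = 10.19 m
heave = dip-slip × cos(dip) = 10.19 × cos(33.8°) = 8.47 m

8.47 m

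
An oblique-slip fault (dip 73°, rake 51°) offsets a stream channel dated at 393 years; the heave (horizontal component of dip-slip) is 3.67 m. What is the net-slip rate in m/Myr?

dip-slip = heave / cos(dip) = 3.67 / cos(73°) = 12.55 m
net slip = dip-slip / sin(rake) = 12.55 / sin(51°) = 16.15 m
rate = 16.15 m / 393 years = 0.0411 m/yr = 41100 m/Myr

41100 m/Myr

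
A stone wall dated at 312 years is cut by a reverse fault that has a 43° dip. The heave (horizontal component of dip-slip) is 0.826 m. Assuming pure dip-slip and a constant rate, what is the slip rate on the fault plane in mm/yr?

dip-slip = heave / cos(dip) = 0.826 m / cos(43°) = 1.129 m
rate = 1.129 m / 312 years = 0.00362 m/yr = 3.62 mm/yr

3.62 mm/yr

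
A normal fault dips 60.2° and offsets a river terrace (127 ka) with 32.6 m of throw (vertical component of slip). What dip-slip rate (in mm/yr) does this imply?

dip-slip = throw / sin(dip) = 32.6 m / sin(60.2°) = 37.57 m
rate = 37.57 m / 127 ka = 0.000296 m/yr = 0.296 mm/yr

0.296 mm/yr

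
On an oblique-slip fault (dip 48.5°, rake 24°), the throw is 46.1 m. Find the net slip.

dip-slip = throw / sin(dip) = 46.1 / sin(48.5°) = 61.55 m
net slip = dip-slip / sin(rake) = 61.55 / sin(24°) = 151 m

151 m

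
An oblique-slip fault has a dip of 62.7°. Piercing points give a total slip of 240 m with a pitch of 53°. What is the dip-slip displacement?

dip-slip = net slip × sin(rake) = 240 m × sin(53°) = 192 m

192 m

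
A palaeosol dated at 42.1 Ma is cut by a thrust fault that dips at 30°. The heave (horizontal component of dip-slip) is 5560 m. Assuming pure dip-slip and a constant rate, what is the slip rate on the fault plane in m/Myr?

152 m/Myr

dip-slip = heave / cos(dip) = 5560 m / cos(30°) = 6420 m
rate = 6420 m / 42.1 Ma = 0.000152 m/yr = 152 m/Myr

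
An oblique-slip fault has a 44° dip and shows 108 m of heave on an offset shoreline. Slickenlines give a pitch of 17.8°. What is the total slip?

dip-slip = heave / cos(dip) = 108 / cos(44°) = 150.1 m
net slip = dip-slip / sin(rake) = 150.1 / sin(17.8°) = 491 m

491 m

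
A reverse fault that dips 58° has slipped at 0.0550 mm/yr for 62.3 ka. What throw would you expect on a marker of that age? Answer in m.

dip-slip = rate × time = 0.0550 mm/yr × 62.3 ka = 3.427 m
throw = dip-slip × sin(dip) = 3.427 × sin(58°) = 2.91 m

2.91 m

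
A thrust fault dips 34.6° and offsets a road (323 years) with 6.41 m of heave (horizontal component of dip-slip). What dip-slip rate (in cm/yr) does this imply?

dip-slip = heave / cos(dip) = 6.41 m / cos(34.6°) = 7.787 m
rate = 7.787 m / 323 years = 0.0241 m/yr = 2.41 cm/yr

2.41 cm/yr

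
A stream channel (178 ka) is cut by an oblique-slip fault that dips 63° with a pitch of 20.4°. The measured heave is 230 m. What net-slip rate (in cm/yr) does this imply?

dip-slip = heave / cos(dip) = 230 / cos(63°) = 506.6 m
net slip = dip-slip / sin(rake) = 506.6 / sin(20.4°) = 1453 m
rate = 1453 m / 178 ka = 0.00817 m/yr = 0.817 cm/yr

0.817 cm/yr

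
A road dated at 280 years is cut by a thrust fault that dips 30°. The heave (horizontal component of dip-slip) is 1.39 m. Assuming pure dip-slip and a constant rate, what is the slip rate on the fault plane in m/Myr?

dip-slip = heave / cos(dip) = 1.39 m / cos(30°) = 1.605 m
rate = 1.605 m / 280 years = 0.00573 m/yr = 5730 m/Myr

5730 m/Myr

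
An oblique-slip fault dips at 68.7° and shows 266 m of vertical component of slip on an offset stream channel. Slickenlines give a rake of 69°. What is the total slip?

306 m

dip-slip = throw / sin(dip) = 266 / sin(68.7°) = 285.5 m
net slip = dip-slip / sin(rake) = 285.5 / sin(69°) = 306 m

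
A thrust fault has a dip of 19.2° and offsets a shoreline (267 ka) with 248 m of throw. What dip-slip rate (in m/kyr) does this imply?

2.82 m/kyr

dip-slip = throw / sin(dip) = 248 m / sin(19.2°) = 754.1 m
rate = 754.1 m / 267 ka = 0.00282 m/yr = 2.82 m/kyr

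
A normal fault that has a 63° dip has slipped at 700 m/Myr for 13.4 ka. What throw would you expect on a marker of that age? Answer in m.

8.36 m

dip-slip = rate × time = 700 m/Myr × 13.4 ka = 9.380 m
throw = dip-slip × sin(dip) = 9.380 × sin(63°) = 8.36 m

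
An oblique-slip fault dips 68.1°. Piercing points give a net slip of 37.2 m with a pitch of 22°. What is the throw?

dip-slip = net slip × sin(rake) = 37.2 m × sin(22°) = 13.94 m
throw = dip-slip × sin(dip) = 13.94 × sin(68.1°) = 12.9 m

12.9 m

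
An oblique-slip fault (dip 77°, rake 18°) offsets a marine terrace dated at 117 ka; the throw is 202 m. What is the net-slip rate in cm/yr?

0.573 cm/yr

dip-slip = throw / sin(dip) = 202 / sin(77°) = 207.3 m
net slip = dip-slip / sin(rake) = 207.3 / sin(18°) = 670.9 m
rate = 670.9 m / 117 ka = 0.00573 m/yr = 0.573 cm/yr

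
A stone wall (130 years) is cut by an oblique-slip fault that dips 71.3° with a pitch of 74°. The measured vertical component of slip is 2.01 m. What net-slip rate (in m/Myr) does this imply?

dip-slip = throw / sin(dip) = 2.01 / sin(71.3°) = 2.122 m
net slip = dip-slip / sin(rake) = 2.122 / sin(74°) = 2.208 m
rate = 2.208 m / 130 years = 0.0170 m/yr = 17000 m/Myr

17000 m/Myr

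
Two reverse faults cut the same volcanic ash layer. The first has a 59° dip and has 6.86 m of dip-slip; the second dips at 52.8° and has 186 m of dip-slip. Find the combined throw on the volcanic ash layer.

throw_A = 6.86 × sin(59°) = 5.880 m
throw_B = 186 × sin(52.8°) = 148.2 m
total = 5.880 + 148.2 = 154 m

154 m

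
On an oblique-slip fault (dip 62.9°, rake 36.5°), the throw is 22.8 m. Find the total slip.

dip-slip = throw / sin(dip) = 22.8 / sin(62.9°) = 25.61 m
net slip = dip-slip / sin(rake) = 25.61 / sin(36.5°) = 43.1 m

43.1 m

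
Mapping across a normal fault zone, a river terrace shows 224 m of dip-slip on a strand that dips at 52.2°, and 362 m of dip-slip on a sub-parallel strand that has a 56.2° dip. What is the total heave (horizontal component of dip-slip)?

heave_A = 224 × cos(52.2°) = 137.3 m
heave_B = 362 × cos(56.2°) = 201.4 m
total = 137.3 + 201.4 = 339 m

339 m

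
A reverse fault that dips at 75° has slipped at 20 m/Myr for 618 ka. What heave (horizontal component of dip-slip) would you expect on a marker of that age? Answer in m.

3.20 m

dip-slip = rate × time = 20 m/Myr × 618 ka = 12.36 m
heave = dip-slip × cos(dip) = 12.36 × cos(75°) = 3.20 m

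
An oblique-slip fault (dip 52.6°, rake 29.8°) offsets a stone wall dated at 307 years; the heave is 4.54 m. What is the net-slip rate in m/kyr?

49 m/kyr

dip-slip = heave / cos(dip) = 4.54 / cos(52.6°) = 7.475 m
net slip = dip-slip / sin(rake) = 7.475 / sin(29.8°) = 15.04 m
rate = 15.04 m / 307 years = 0.0490 m/yr = 49 m/kyr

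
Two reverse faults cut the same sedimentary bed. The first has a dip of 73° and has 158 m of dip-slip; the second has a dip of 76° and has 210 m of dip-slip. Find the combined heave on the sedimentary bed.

heave_A = 158 × cos(73°) = 46.19 m
heave_B = 210 × cos(76°) = 50.80 m
total = 46.19 + 50.80 = 97 m

97 m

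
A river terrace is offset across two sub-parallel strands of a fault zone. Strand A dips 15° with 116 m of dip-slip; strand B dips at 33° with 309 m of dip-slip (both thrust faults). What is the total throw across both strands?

198 m

throw_A = 116 × sin(15°) = 30.02 m
throw_B = 309 × sin(33°) = 168.3 m
total = 30.02 + 168.3 = 198 m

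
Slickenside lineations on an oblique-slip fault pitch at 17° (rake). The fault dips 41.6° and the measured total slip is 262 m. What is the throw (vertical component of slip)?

50.9 m

dip-slip = net slip × sin(rake) = 262 m × sin(17°) = 76.60 m
throw = dip-slip × sin(dip) = 76.60 × sin(41.6°) = 50.9 m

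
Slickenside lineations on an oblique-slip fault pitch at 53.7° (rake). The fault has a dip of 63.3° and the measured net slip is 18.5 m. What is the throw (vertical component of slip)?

13.3 m

dip-slip = net slip × sin(rake) = 18.5 m × sin(53.7°) = 14.91 m
throw = dip-slip × sin(dip) = 14.91 × sin(63.3°) = 13.3 m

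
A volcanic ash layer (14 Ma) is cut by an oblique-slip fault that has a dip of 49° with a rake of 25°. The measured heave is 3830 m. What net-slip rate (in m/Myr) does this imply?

987 m/Myr

dip-slip = heave / cos(dip) = 3830 / cos(49°) = 5838 m
net slip = dip-slip / sin(rake) = 5838 / sin(25°) = 13810 m
rate = 13810 m / 14 Ma = 0.000987 m/yr = 987 m/Myr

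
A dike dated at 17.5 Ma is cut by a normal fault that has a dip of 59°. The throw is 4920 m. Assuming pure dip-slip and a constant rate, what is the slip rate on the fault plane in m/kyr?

dip-slip = throw / sin(dip) = 4920 m / sin(59°) = 5740 m
rate = 5740 m / 17.5 Ma = 0.000328 m/yr = 0.328 m/kyr

0.328 m/kyr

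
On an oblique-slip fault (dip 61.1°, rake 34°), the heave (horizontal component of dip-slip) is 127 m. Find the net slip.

470 m

dip-slip = heave / cos(dip) = 127 / cos(61.1°) = 262.8 m
net slip = dip-slip / sin(rake) = 262.8 / sin(34°) = 470 m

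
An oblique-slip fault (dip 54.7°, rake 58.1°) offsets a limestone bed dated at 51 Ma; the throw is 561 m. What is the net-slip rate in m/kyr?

0.0159 m/kyr

dip-slip = throw / sin(dip) = 561 / sin(54.7°) = 687.4 m
net slip = dip-slip / sin(rake) = 687.4 / sin(58.1°) = 809.7 m
rate = 809.7 m / 51 Ma = 0.0000159 m/yr = 0.0159 m/kyr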